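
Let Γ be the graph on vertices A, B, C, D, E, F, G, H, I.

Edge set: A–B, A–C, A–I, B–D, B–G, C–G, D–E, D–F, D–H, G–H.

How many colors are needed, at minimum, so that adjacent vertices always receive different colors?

2

A and I are adjacent, so at least 2 colors are needed.
2 colors suffice: A=1, B=2, C=2, D=1, E=2, F=2, G=1, H=2, I=2. No two adjacent vertices share a color.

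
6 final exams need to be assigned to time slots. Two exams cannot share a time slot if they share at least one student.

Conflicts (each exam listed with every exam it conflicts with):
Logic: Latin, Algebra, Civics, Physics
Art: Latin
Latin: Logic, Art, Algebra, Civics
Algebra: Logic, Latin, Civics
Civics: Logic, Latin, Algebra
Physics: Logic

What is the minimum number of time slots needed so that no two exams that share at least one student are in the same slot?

4

Logic, Latin, Algebra, Civics all conflict with each other, so at least 4 time slots are needed.
4 time slots suffice: time slot 1 → {Logic, Art}; time slot 2 → {Latin, Physics}; time slot 3 → {Algebra}; time slot 4 → {Civics}. Every pair that conflicts lands in different time slots.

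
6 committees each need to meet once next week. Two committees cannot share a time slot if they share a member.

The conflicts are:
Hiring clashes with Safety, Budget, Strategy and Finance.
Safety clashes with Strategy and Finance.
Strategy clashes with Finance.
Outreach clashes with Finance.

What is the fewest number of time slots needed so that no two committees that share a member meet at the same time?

Hiring, Safety, Strategy, Finance are mutually in conflict, so at least 4 time slots are needed.
4 time slots suffice: Hiring=2, Safety=3, Budget=1, Strategy=4, Outreach=2, Finance=1. Each listed conflict is separated.

4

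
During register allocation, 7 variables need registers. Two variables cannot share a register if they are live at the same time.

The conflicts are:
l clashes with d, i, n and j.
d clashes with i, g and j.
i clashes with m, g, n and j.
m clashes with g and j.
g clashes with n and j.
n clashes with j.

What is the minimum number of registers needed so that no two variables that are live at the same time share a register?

4

d, i, g, j pairwise conflict, so at least 4 registers are needed.
4 registers suffice: register 1 → {i}; register 2 → {j}; register 3 → {l, g}; register 4 → {d, m, n}. Every pair that conflicts lands in different registers.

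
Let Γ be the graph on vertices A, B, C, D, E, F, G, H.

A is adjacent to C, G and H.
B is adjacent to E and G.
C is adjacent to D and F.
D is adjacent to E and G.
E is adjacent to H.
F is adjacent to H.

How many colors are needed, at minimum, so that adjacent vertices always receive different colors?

3

The cycle G-B-E-H-A-G has odd length 5, so it cannot be 2-colored; at least 3 colors are needed.
3 colors suffice: color red → {C, E, G}; color blue → {A, B, D, F}; color green → {H}. Every edge joins two different colors.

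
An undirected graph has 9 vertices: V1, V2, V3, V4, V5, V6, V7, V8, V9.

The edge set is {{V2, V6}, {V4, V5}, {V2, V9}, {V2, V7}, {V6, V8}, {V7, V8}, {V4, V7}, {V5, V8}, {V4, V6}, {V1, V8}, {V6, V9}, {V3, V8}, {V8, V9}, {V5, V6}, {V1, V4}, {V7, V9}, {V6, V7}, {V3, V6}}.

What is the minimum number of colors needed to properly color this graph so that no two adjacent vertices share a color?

4

V2, V6, V7, V9 form a clique, so at least 4 colors are needed.
4 colors suffice: V1=red, V2=blue, V3=green, V4=blue, V5=green, V6=red, V7=green, V8=blue, V9=yellow. No two adjacent vertices share a color.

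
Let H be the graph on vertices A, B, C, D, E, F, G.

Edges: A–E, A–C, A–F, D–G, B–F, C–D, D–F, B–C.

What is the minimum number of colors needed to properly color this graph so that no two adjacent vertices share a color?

B and F are adjacent, so at least 2 colors are needed.
2 colors suffice: color 1 → {A, B, D}; color 2 → {C, E, F, G}. Every edge joins two different colors.

2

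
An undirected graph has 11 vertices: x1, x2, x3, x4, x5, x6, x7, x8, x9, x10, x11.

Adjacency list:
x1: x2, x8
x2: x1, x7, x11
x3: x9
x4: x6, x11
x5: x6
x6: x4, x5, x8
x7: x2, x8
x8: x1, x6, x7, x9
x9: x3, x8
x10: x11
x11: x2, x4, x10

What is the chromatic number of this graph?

x8 and x9 are adjacent, so at least 2 colors are needed.
A valid assignment using 2 colors: x1=blue, x2=red, x3=red, x4=red, x5=red, x6=blue, x7=blue, x8=red, x9=blue, x10=red, x11=blue. Every edge joins two different colors.

2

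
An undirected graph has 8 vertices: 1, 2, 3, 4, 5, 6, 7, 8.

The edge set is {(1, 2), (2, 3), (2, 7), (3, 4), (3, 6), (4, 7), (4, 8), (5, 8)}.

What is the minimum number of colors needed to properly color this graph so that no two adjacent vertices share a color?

2

1 and 2 are adjacent, so at least 2 colors are needed.
One proper 2-coloring: 1=blue, 2=red, 3=blue, 4=red, 5=red, 6=red, 7=blue, 8=blue. No two adjacent vertices share a color.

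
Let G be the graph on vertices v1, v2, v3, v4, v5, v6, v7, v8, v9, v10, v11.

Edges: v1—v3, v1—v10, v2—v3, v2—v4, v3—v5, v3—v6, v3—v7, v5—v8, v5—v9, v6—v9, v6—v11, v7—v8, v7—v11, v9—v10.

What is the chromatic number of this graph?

The cycle v9-v6-v3-v1-v10-v9 has odd length 5, so it cannot be 2-colored; at least 3 colors are needed.
3 colors suffice: v1=green, v2=blue, v3=red, v4=red, v5=blue, v6=blue, v7=blue, v8=red, v9=red, v10=blue, v11=red. Each edge has distinct colors on its endpoints.

3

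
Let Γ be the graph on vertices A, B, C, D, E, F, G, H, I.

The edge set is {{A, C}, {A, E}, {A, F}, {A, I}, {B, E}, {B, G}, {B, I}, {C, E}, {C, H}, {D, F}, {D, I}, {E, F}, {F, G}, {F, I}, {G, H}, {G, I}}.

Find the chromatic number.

3

A, E, F are mutually adjacent, so at least 3 colors are needed.
3 colors suffice: color red → {B, C, F}; color blue → {E, H, I}; color green → {A, D, G}. Each edge has distinct colors on its endpoints.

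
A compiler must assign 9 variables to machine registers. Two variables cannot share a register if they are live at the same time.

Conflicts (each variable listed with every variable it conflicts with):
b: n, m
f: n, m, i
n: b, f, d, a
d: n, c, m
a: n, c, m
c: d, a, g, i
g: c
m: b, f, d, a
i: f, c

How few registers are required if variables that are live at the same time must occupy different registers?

3

The cycle a-c-i-f-n-a has odd length 5, so it cannot be 2-colored; at least 3 registers are needed.
3 registers suffice: register 1 → {n, c, m}; register 2 → {b, f, d, a, g}; register 3 → {i}. Each listed conflict is separated.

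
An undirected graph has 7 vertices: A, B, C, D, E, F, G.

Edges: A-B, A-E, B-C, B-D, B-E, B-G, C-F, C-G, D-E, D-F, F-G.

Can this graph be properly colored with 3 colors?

The chromatic number is 3. C, F, G are pairwise adjacent, so at least 3 colors are needed.
3 colors suffice: color 1 → {B, F}; color 2 → {A, C, D}; color 3 → {E, G}.
That is already a proper 3-coloring.

Yes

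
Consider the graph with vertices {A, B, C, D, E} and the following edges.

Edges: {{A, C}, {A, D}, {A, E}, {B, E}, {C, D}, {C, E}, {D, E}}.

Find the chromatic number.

4

A, C, D, E are mutually adjacent (a clique of size 4), so at least 4 colors are needed.
4 colors suffice: A=4, B=2, C=3, D=2, E=1. Every edge joins two different colors.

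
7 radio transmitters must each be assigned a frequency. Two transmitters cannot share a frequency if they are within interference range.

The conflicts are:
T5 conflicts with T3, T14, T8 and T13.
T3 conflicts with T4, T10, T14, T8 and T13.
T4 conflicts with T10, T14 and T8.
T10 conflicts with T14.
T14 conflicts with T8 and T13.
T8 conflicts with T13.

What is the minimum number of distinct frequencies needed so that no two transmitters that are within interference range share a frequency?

5

T5, T3, T14, T8, T13 are mutually in conflict, so at least 5 frequencies are needed.
A valid assignment using 5 frequencies: T5=5, T3=2, T4=4, T10=3, T14=1, T8=3, T13=4. Each listed conflict is separated.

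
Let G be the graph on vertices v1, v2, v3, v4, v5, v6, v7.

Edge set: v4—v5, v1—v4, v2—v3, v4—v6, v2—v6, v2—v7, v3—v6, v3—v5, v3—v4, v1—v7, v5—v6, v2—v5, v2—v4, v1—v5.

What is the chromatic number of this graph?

v2, v3, v4, v5, v6 are pairwise adjacent (a clique of size 5), so at least 5 colors are needed.
A valid assignment using 5 colors: v1=1, v2=1, v3=5, v4=2, v5=3, v6=4, v7=2. Each edge has distinct colors on its endpoints.

5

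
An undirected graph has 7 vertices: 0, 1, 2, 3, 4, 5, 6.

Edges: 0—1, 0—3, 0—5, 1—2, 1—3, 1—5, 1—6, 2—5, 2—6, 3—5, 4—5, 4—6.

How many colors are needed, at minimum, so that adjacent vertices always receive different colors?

0, 1, 3, 5 are pairwise adjacent (a clique of size 4), so at least 4 colors are needed.
A valid assignment using 4 colors: 0=d, 1=b, 2=c, 3=c, 4=b, 5=a, 6=a. Every edge joins two different colors.

4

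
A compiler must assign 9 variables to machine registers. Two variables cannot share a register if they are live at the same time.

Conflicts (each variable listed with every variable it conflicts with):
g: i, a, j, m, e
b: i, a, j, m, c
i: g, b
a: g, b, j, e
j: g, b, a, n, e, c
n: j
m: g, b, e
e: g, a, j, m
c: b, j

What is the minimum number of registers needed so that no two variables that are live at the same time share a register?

4

g, a, j, e all conflict with each other, so at least 4 registers are needed.
4 registers suffice: register 1 → {i, j, m}; register 2 → {g, b, n}; register 3 → {e, c}; register 4 → {a}. Each listed conflict is separated.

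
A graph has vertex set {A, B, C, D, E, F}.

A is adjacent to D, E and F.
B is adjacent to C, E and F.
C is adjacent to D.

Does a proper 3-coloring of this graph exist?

Yes

The chromatic number is 3. The cycle B-C-D-A-F-B has odd length 5, so it cannot be 2-colored; at least 3 colors are needed.
3 colors suffice: color 1 → {A, B}; color 2 → {D, E, F}; color 3 → {C}.
That is already a proper 3-coloring.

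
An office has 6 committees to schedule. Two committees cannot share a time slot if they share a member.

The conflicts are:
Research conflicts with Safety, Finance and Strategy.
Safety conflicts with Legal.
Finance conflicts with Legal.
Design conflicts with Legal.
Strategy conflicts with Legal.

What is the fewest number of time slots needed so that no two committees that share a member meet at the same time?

2

Strategy and Legal conflict, so at least 2 time slots are needed.
Using 2 time slots: Research=1, Safety=2, Finance=2, Design=2, Strategy=2, Legal=1. Every pair that conflicts lands in different time slots.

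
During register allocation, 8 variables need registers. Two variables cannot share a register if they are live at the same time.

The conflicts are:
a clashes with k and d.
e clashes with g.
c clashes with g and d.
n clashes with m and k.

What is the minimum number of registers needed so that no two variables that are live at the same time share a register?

a and k conflict, so at least 2 registers are needed.
2 registers suffice: register 1 → {m, k, g, d}; register 2 → {a, e, c, n}. No two conflicting variables share a register.

2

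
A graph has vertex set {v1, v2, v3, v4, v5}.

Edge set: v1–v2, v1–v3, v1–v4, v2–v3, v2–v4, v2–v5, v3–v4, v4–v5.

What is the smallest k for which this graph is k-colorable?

v1, v2, v3, v4 are pairwise adjacent (a clique of size 4), so at least 4 colors are needed.
4 colors suffice: color 1 → {v2}; color 2 → {v4}; color 3 → {v3, v5}; color 4 → {v1}. Every edge joins two different colors.

4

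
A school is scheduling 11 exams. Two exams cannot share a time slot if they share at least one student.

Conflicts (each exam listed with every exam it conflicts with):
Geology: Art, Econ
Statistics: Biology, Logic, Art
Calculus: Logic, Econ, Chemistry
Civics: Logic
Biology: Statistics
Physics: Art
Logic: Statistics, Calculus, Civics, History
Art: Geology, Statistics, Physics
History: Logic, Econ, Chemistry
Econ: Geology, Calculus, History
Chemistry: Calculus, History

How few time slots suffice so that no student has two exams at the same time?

2

Geology and Art conflict, so at least 2 time slots are needed.
2 time slots suffice: time slot 1 → {Biology, Logic, Art, Econ, Chemistry}; time slot 2 → {Geology, Statistics, Calculus, Civics, Physics, History}. Every pair that conflicts lands in different time slots.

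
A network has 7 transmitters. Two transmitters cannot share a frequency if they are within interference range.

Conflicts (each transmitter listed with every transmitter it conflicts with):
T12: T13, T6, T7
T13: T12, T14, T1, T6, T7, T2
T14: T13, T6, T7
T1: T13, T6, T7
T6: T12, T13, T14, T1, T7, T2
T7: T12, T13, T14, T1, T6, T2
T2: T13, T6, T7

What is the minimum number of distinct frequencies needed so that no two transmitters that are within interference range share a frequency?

4

T12, T13, T6, T7 pairwise conflict, so at least 4 frequencies are needed.
4 frequencies suffice: frequency 1 → {T7}; frequency 2 → {T13}; frequency 3 → {T6}; frequency 4 → {T12, T14, T1, T2}. Each listed conflict is separated.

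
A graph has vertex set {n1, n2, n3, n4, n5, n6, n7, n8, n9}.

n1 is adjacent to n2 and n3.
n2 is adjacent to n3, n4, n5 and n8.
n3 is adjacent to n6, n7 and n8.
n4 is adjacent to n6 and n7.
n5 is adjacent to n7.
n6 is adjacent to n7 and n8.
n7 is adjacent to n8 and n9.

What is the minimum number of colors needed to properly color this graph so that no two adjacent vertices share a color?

4

n3, n6, n7, n8 form a clique, so at least 4 colors are needed.
One proper 4-coloring: n1=3, n2=1, n3=2, n4=2, n5=2, n6=3, n7=1, n8=4, n9=2. Each edge has distinct colors on its endpoints.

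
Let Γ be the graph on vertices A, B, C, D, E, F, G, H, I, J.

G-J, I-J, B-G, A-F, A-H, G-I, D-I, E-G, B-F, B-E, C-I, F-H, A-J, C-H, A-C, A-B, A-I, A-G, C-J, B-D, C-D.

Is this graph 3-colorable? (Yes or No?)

No

A, C, I, J are pairwise adjacent (a clique of size 4), so at least 4 colors are needed.
So 3 colors are not enough.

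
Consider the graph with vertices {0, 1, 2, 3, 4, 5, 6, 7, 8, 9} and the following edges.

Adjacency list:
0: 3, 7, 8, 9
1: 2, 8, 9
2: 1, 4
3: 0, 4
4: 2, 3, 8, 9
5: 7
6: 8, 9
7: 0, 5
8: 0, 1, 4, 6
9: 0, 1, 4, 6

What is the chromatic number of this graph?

0 and 7 are adjacent, so at least 2 colors are needed.
One proper 2-coloring: 0=b, 1=b, 2=a, 3=a, 4=b, 5=b, 6=b, 7=a, 8=a, 9=a. No two adjacent vertices share a color.

2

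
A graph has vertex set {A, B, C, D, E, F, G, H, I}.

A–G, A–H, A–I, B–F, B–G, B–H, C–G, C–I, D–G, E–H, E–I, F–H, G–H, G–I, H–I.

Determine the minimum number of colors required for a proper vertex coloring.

4

A, G, H, I are pairwise adjacent (a clique of size 4), so at least 4 colors are needed.
A valid assignment using 4 colors: A=4, B=3, C=2, D=2, E=1, F=1, G=1, H=2, I=3. No two adjacent vertices share a color.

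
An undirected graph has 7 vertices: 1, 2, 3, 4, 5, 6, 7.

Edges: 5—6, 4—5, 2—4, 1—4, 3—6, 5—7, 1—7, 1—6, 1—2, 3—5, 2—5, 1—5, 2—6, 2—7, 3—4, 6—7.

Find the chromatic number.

5

1, 2, 5, 6, 7 form a clique, so at least 5 colors are needed.
5 colors suffice: color red → {5}; color blue → {2, 3}; color green → {4, 6}; color yellow → {1}; color purple → {7}. Every edge joins two different colors.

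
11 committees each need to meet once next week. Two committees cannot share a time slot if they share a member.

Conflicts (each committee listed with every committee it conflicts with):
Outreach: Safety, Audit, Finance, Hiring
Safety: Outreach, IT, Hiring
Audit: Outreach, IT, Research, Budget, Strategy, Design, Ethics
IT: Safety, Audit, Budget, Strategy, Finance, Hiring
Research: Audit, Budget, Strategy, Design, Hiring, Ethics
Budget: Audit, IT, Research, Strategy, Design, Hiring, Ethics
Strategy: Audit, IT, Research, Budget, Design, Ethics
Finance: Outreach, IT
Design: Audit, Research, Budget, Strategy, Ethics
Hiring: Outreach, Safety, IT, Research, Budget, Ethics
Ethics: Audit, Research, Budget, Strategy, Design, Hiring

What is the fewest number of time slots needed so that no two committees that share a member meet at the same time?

Audit, Research, Budget, Strategy, Design, Ethics are mutually in conflict, so at least 6 time slots are needed.
6 time slots suffice: time slot 1 → {Outreach, Budget}; time slot 2 → {Audit, Finance, Hiring}; time slot 3 → {Safety, Strategy}; time slot 4 → {IT, Ethics}; time slot 5 → {Research}; time slot 6 → {Design}. Every pair that conflicts lands in different time slots.

6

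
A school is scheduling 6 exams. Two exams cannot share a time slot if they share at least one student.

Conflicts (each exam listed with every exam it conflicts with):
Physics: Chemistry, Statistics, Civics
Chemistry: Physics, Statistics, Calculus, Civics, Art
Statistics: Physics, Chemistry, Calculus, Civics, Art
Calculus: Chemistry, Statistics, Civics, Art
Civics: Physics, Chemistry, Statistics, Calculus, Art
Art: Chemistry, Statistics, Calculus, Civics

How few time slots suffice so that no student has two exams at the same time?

5

Chemistry, Statistics, Calculus, Civics, Art all conflict with each other, so at least 5 time slots are needed.
Using 5 time slots: Physics=4, Chemistry=1, Statistics=2, Calculus=4, Civics=3, Art=5. No two conflicting exams share a time slot.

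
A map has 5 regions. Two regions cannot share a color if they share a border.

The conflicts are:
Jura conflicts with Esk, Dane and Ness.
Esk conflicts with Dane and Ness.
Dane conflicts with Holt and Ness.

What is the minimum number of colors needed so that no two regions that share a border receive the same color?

Jura, Esk, Dane, Ness pairwise conflict, so at least 4 colors are needed.
4 colors suffice: Jura=4, Esk=3, Dane=1, Holt=2, Ness=2. Every pair that conflicts lands in different colors.

4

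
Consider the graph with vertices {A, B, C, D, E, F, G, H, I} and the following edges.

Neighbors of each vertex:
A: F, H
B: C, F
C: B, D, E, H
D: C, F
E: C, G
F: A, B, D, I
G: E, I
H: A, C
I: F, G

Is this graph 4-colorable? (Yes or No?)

The chromatic number is 3. The cycle B-C-H-A-F-B has odd length 5, so it cannot be 2-colored; at least 3 colors are needed.
A valid assignment using 3 colors: A=green, B=blue, C=red, D=blue, E=blue, F=red, G=red, H=blue, I=blue.
Since 4 ≥ 3, a proper 4-coloring certainly exists.

Yes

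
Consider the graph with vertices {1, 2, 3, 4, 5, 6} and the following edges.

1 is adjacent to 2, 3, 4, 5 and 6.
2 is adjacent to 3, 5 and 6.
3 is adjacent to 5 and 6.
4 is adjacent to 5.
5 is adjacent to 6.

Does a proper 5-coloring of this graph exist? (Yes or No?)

The chromatic number is 5. 1, 2, 3, 5, 6 are pairwise adjacent (a clique of size 5), so at least 5 colors are needed.
5 colors suffice: color red → {1}; color blue → {5}; color green → {4, 6}; color yellow → {2}; color purple → {3}.
That is already a proper 5-coloring.

Yes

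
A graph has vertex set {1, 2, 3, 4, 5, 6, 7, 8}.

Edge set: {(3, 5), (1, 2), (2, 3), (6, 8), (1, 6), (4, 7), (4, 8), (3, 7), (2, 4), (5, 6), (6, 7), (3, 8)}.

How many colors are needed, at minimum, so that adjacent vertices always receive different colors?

The cycle 2-3-7-6-1-2 has odd length 5, so it cannot be 2-colored; at least 3 colors are needed.
A valid assignment using 3 colors: 1=c, 2=b, 3=a, 4=a, 5=b, 6=a, 7=b, 8=b. Each edge has distinct colors on its endpoints.

3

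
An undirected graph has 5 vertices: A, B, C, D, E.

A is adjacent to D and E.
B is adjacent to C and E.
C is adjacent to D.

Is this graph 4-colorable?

The chromatic number is 3. The cycle B-C-D-A-E-B has odd length 5, so it cannot be 2-colored; at least 3 colors are needed.
One proper 3-coloring: A=blue, B=red, C=blue, D=red, E=green.
Since 4 ≥ 3, a proper 4-coloring certainly exists.

Yes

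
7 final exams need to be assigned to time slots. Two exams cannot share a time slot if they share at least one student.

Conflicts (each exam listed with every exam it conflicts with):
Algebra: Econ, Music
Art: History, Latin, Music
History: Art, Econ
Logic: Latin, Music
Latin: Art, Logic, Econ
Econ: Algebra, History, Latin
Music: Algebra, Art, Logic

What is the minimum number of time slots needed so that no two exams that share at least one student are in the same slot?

3

The cycle Music-Algebra-Econ-Latin-Logic-Music has odd length 5, so it cannot be 2-colored; at least 3 time slots are needed.
3 time slots suffice: time slot 1 → {Art, Logic, Econ}; time slot 2 → {History, Latin, Music}; time slot 3 → {Algebra}. Every pair that conflicts lands in different time slots.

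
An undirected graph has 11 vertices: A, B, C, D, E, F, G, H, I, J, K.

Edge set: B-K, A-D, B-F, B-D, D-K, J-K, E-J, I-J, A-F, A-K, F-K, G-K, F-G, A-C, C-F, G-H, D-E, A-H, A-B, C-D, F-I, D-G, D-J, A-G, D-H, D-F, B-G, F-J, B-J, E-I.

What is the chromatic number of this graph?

6

A, B, D, F, G, K are pairwise adjacent (a clique of size 6), so at least 6 colors are needed.
A valid assignment using 6 colors: A=3, B=4, C=4, D=1, E=2, F=2, G=5, H=2, I=1, J=3, K=6. Each edge has distinct colors on its endpoints.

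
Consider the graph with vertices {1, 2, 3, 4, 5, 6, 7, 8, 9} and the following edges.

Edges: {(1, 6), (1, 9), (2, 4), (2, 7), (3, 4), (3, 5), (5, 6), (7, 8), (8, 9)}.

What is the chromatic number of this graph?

The cycle 5-3-4-2-7-8-9-1-6-5 has odd length 9, so it cannot be 2-colored; at least 3 colors are needed.
3 colors suffice: color a → {1, 3, 7}; color b → {4, 6, 9}; color c → {2, 5, 8}. No two adjacent vertices share a color.

3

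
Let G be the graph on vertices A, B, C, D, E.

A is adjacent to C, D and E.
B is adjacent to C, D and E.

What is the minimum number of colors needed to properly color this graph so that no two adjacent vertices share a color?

2

A and D are adjacent, so at least 2 colors are needed.
2 colors suffice: A=red, B=red, C=blue, D=blue, E=blue. Every edge joins two different colors.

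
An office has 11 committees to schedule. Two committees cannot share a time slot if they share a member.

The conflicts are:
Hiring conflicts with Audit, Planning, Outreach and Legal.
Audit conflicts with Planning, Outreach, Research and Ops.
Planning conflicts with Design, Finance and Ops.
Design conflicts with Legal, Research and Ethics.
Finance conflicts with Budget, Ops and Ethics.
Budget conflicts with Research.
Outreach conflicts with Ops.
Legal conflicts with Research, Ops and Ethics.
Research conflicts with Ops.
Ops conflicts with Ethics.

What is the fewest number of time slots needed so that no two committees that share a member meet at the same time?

Audit, Planning, Ops all conflict with each other, so at least 3 time slots are needed.
Using 3 time slots: Hiring=1, Audit=3, Planning=2, Design=1, Finance=3, Budget=1, Outreach=2, Legal=3, Research=2, Ops=1, Ethics=2. Every pair that conflicts lands in different time slots.

3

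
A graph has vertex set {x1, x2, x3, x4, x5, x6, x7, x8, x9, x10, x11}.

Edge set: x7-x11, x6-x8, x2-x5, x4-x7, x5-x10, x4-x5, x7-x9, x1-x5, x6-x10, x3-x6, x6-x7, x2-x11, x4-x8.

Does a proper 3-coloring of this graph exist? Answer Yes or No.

The chromatic number is 3. The cycle x6-x8-x4-x5-x10-x6 has odd length 5, so it cannot be 2-colored; at least 3 colors are needed.
3 colors suffice: color red → {x5, x6, x9, x11}; color blue → {x1, x2, x3, x7, x8, x10}; color green → {x4}.
That is already a proper 3-coloring.

Yes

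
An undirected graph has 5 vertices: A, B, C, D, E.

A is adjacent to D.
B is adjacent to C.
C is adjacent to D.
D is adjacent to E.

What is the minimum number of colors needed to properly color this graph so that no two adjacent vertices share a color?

2

D and E are adjacent, so at least 2 colors are needed.
One proper 2-coloring: A=blue, B=red, C=blue, D=red, E=blue. Each edge has distinct colors on its endpoints.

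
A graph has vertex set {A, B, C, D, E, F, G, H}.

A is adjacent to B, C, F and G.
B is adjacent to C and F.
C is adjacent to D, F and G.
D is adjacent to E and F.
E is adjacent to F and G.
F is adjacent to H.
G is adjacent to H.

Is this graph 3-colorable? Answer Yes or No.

A, B, C, F form a clique, so at least 4 colors are needed.
So 3 colors are not enough.

No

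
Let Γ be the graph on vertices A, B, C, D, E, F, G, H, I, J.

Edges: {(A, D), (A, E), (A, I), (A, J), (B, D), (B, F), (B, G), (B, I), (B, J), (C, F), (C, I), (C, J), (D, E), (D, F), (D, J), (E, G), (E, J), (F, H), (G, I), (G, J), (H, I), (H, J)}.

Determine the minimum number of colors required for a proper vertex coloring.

4

A, D, E, J are pairwise adjacent (a clique of size 4), so at least 4 colors are needed.
4 colors suffice: A=4, B=2, C=2, D=3, E=2, F=1, G=3, H=2, I=1, J=1. Every edge joins two different colors.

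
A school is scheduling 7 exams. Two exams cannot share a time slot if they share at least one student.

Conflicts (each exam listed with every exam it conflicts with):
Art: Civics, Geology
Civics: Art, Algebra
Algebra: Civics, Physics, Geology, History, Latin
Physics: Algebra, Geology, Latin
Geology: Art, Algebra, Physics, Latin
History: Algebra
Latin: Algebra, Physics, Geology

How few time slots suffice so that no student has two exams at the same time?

4

Algebra, Physics, Geology, Latin all conflict with each other, so at least 4 time slots are needed.
4 time slots suffice: time slot 1 → {Art, Algebra}; time slot 2 → {Civics, Geology, History}; time slot 3 → {Physics}; time slot 4 → {Latin}. No two conflicting exams share a time slot.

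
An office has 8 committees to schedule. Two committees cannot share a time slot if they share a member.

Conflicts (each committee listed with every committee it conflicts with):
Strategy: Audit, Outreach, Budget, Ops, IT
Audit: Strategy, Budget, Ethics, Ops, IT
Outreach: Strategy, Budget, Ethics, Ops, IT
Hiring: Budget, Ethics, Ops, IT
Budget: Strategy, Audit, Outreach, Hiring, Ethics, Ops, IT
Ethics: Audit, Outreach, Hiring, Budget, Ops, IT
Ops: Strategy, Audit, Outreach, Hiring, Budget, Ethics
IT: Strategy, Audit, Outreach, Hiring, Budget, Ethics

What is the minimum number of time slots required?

4

Audit, Budget, Ethics, Ops are mutually in conflict, so at least 4 time slots are needed.
4 time slots suffice: time slot 1 → {Budget}; time slot 2 → {Ops, IT}; time slot 3 → {Strategy, Ethics}; time slot 4 → {Audit, Outreach, Hiring}. Each listed conflict is separated.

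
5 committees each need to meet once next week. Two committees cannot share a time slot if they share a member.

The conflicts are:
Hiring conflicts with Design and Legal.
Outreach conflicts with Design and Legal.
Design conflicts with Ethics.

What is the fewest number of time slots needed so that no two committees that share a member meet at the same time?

Outreach and Design conflict, so at least 2 time slots are needed.
2 time slots suffice: Hiring=2, Outreach=2, Design=1, Ethics=2, Legal=1. No two conflicting committees share a time slot.

2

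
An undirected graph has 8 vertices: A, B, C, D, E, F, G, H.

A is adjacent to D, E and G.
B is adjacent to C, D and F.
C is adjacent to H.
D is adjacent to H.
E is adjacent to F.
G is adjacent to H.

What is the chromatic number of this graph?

3

The cycle B-D-A-E-F-B has odd length 5, so it cannot be 2-colored; at least 3 colors are needed.
3 colors suffice: color 1 → {A, B, H}; color 2 → {C, D, F, G}; color 3 → {E}. Every edge joins two different colors.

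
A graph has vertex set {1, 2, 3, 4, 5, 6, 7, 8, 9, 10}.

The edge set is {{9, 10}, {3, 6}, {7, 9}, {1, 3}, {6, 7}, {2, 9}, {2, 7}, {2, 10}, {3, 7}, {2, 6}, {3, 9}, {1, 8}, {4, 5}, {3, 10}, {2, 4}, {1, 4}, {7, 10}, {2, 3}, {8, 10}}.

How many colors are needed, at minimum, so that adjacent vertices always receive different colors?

2, 3, 7, 9, 10 are mutually adjacent (a clique of size 5), so at least 5 colors are needed.
A valid assignment using 5 colors: 1=b, 2=b, 3=a, 4=a, 5=b, 6=c, 7=d, 8=a, 9=e, 10=c. Each edge has distinct colors on its endpoints.

5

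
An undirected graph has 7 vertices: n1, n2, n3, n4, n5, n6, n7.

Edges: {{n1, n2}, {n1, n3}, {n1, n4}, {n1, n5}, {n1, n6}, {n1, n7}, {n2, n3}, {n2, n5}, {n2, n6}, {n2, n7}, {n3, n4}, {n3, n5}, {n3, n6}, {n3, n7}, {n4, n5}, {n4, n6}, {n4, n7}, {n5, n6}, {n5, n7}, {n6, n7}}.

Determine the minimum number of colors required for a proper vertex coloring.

n1, n3, n4, n5, n6, n7 are pairwise adjacent (a clique of size 6), so at least 6 colors are needed.
6 colors suffice: color 1 → {n3}; color 2 → {n5}; color 3 → {n6}; color 4 → {n7}; color 5 → {n1}; color 6 → {n2, n4}. Each edge has distinct colors on its endpoints.

6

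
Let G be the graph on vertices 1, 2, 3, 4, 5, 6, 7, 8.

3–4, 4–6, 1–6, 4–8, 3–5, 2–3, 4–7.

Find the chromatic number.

2

3 and 5 are adjacent, so at least 2 colors are needed.
2 colors suffice: color red → {1, 2, 4, 5}; color blue → {3, 6, 7, 8}. No two adjacent vertices share a color.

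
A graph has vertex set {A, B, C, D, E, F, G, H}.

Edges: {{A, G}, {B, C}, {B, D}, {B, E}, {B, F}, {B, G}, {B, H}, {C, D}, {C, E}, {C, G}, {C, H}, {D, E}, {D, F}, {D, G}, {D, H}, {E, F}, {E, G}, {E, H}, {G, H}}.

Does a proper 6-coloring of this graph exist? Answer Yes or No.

Yes

The chromatic number is 6. B, C, D, E, G, H are mutually adjacent (a clique of size 6), so at least 6 colors are needed.
6 colors suffice: color 1 → {A, E}; color 2 → {D}; color 3 → {F, G}; color 4 → {B}; color 5 → {H}; color 6 → {C}.
That is already a proper 6-coloring.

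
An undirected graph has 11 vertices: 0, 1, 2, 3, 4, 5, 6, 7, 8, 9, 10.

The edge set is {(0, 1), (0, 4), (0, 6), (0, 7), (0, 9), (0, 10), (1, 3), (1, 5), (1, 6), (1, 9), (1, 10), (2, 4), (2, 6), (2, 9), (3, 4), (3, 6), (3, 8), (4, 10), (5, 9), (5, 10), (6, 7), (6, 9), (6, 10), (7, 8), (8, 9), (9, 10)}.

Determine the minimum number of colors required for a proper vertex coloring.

5

0, 1, 6, 9, 10 are pairwise adjacent (a clique of size 5), so at least 5 colors are needed.
5 colors suffice: color red → {4, 7, 9}; color blue → {5, 6, 8}; color green → {1, 2}; color yellow → {0, 3}; color purple → {10}. No two adjacent vertices share a color.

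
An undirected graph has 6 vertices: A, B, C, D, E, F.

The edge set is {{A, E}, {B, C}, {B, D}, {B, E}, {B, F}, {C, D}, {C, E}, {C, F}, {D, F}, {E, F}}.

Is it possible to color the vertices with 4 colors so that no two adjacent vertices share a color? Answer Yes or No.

Yes

The chromatic number is 4. B, C, D, F are pairwise adjacent (a clique of size 4), so at least 4 colors are needed.
A valid assignment using 4 colors: A=2, B=2, C=3, D=1, E=1, F=4.
That is already a proper 4-coloring.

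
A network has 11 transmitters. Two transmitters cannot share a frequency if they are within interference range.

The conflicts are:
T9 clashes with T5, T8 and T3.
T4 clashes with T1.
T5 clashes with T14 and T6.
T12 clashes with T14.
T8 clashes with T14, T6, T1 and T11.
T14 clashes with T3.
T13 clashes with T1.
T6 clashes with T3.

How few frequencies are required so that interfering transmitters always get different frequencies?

2

T14 and T3 conflict, so at least 2 frequencies are needed.
Using 2 frequencies: T9=2, T4=1, T5=1, T12=1, T8=1, T14=2, T13=1, T6=2, T3=1, T1=2, T11=2. No two conflicting transmitters share a frequency.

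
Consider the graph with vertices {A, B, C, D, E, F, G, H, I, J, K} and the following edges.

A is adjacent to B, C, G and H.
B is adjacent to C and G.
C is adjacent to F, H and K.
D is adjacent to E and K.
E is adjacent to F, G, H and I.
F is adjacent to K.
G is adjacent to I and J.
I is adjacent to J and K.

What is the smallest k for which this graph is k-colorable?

G, I, J form a triangle, so at least 3 colors are needed.
3 colors suffice: color 1 → {A, E, J, K}; color 2 → {C, D, G}; color 3 → {B, F, H, I}. Every edge joins two different colors.

3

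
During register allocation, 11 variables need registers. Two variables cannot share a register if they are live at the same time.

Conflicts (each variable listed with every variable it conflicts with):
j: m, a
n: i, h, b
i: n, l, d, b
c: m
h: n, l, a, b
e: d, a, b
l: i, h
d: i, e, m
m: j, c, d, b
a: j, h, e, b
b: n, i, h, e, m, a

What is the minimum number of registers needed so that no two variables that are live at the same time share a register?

3

h, a, b pairwise conflict, so at least 3 registers are needed.
3 registers suffice: register 1 → {j, c, l, d, b}; register 2 → {n, m, a}; register 3 → {i, h, e}. No two conflicting variables share a register.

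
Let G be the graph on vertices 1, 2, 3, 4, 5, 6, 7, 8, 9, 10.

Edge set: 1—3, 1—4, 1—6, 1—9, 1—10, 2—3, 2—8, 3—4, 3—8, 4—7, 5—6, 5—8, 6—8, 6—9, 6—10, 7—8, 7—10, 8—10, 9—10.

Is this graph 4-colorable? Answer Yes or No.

Yes

The chromatic number is 4. 1, 6, 9, 10 form a clique, so at least 4 colors are needed.
4 colors suffice: color a → {1, 8}; color b → {3, 5, 10}; color c → {2, 4, 6}; color d → {7, 9}.
That is already a proper 4-coloring.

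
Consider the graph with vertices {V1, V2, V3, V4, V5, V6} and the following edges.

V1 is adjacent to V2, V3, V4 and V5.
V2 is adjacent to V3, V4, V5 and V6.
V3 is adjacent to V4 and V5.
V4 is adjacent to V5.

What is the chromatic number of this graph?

5

V1, V2, V3, V4, V5 form a clique, so at least 5 colors are needed.
5 colors suffice: color 1 → {V2}; color 2 → {V3, V6}; color 3 → {V4}; color 4 → {V1}; color 5 → {V5}. Every edge joins two different colors.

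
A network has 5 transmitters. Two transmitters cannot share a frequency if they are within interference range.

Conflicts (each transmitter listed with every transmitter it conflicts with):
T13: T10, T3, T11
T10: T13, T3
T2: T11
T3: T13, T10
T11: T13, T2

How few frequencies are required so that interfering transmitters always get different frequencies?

3

T13, T10, T3 all conflict with each other, so at least 3 frequencies are needed.
3 frequencies suffice: frequency 1 → {T13, T2}; frequency 2 → {T10, T11}; frequency 3 → {T3}. No two conflicting transmitters share a frequency.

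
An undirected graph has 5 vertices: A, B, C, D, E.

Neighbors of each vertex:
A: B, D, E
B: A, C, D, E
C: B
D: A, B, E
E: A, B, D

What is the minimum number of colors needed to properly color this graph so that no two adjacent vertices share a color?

4

A, B, D, E form a clique, so at least 4 colors are needed.
4 colors suffice: color 1 → {B}; color 2 → {C, D}; color 3 → {A}; color 4 → {E}. No two adjacent vertices share a color.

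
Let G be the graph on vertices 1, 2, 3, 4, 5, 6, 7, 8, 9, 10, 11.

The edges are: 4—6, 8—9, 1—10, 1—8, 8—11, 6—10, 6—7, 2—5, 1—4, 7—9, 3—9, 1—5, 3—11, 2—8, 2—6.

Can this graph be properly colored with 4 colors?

Yes

The chromatic number is 3. The cycle 6-7-9-8-2-6 has odd length 5, so it cannot be 2-colored; at least 3 colors are needed.
A valid assignment using 3 colors: 1=blue, 2=blue, 3=red, 4=green, 5=red, 6=red, 7=green, 8=red, 9=blue, 10=green, 11=blue.
Since 4 ≥ 3, a proper 4-coloring certainly exists.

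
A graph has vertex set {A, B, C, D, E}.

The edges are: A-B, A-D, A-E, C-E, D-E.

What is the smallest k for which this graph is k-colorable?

3

A, D, E are pairwise adjacent, so at least 3 colors are needed.
One proper 3-coloring: A=2, B=1, C=2, D=3, E=1. Each edge has distinct colors on its endpoints.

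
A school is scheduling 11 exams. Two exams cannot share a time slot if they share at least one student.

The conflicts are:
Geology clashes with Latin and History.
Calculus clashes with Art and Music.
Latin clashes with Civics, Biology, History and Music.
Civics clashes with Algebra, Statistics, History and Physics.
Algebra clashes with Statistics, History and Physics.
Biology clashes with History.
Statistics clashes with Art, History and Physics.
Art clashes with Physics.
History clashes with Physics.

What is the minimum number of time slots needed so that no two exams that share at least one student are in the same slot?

Civics, Algebra, Statistics, History, Physics pairwise conflict, so at least 5 time slots are needed.
5 time slots suffice: time slot 1 → {Art, History, Music}; time slot 2 → {Geology, Calculus, Civics, Biology}; time slot 3 → {Latin, Statistics}; time slot 4 → {Physics}; time slot 5 → {Algebra}. Every pair that conflicts lands in different time slots.

5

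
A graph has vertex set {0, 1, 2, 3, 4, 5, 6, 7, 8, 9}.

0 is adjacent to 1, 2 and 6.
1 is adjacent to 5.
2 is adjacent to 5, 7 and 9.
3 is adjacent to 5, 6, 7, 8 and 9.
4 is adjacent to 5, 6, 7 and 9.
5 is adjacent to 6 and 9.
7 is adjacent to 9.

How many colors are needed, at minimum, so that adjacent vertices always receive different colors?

2, 5, 9 are mutually adjacent, so at least 3 colors are needed.
3 colors suffice: color a → {0, 5, 7, 8}; color b → {1, 2, 3, 4}; color c → {6, 9}. No two adjacent vertices share a color.

3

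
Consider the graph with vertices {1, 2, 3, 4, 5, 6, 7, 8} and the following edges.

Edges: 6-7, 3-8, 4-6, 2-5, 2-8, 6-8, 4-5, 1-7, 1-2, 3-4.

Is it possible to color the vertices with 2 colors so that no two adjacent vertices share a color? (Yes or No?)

The cycle 5-4-3-8-2-5 has odd length 5, so it cannot be 2-colored; at least 3 colors are needed.
So 2 colors are not enough.

No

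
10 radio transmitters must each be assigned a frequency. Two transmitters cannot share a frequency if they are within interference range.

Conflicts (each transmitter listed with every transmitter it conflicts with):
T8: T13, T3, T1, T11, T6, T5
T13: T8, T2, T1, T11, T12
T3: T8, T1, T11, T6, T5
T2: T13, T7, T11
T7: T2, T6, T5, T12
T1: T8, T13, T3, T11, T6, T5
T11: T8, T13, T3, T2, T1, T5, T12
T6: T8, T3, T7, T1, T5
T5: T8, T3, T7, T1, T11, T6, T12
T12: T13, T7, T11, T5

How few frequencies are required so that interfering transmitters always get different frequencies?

T8, T3, T1, T11, T5 are mutually in conflict, so at least 5 frequencies are needed.
5 frequencies suffice: frequency 1 → {T11, T6}; frequency 2 → {T13, T5}; frequency 3 → {T8, T2, T12}; frequency 4 → {T7, T1}; frequency 5 → {T3}. Each listed conflict is separated.

5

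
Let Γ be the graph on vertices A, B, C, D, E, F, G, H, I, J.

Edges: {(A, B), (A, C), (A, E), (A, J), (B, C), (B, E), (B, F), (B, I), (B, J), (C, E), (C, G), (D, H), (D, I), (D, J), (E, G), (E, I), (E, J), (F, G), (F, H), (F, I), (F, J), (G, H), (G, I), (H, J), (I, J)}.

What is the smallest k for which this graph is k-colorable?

4

B, F, I, J are pairwise adjacent (a clique of size 4), so at least 4 colors are needed.
One proper 4-coloring: A=blue, B=yellow, C=red, D=green, E=green, F=green, G=yellow, H=blue, I=blue, J=red. Every edge joins two different colors.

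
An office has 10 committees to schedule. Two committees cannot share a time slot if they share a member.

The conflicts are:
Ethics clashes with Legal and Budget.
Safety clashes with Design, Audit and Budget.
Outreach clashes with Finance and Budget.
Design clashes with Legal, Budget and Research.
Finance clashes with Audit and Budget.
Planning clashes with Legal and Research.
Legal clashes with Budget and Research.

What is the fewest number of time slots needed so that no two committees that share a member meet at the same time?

Design, Legal, Research pairwise conflict, so at least 3 time slots are needed.
3 time slots suffice: time slot 1 → {Audit, Budget, Research}; time slot 2 → {Safety, Finance, Legal}; time slot 3 → {Ethics, Outreach, Design, Planning}. Each listed conflict is separated.

3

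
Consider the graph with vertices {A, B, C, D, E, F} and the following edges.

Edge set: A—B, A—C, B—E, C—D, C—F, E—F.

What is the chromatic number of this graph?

The cycle E-F-C-A-B-E has odd length 5, so it cannot be 2-colored; at least 3 colors are needed.
3 colors suffice: color red → {B, C}; color blue → {A, D, F}; color green → {E}. No two adjacent vertices share a color.

3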